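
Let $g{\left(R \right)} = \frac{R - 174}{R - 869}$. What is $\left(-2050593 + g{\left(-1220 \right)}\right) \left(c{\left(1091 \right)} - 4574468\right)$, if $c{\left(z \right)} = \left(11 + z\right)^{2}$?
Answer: $\frac{14393463762872512}{2089} \approx 6.8901 \cdot 10^{12}$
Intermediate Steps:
$g{\left(R \right)} = \frac{-174 + R}{-869 + R}$
$\left(-2050593 + g{\left(-1220 \right)}\right) \left(c{\left(1091 \right)} - 4574468\right) = \left(-2050593 + \frac{-174 - 1220}{-869 - 1220}\right) \left(\left(11 + 1091\right)^{2} - 4574468\right) = \left(-2050593 + \frac{1}{-2089} \left(-1394\right)\right) \left(1102^{2} - 4574468\right) = \left(-2050593 - - \frac{1394}{2089}\right) \left(1214404 - 4574468\right) = \left(-2050593 + \frac{1394}{2089}\right) \left(-3360064\right) = \left(- \frac{4283687383}{2089}\right) \left(-3360064\right) = \frac{14393463762872512}{2089}$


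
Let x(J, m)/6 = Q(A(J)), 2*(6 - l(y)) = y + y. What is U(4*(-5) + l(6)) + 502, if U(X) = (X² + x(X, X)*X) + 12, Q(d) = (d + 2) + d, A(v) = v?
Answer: 5474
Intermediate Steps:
Q(d) = 2 + 2*d (Q(d) = (2 + d) + d = 2 + 2*d)
l(y) = 6 - y (l(y) = 6 - (y + y)/2 = 6 - y)
x(J, m) = 12 + 12*J (x(J, m) = 6*(2 + 2*J) = 12 + 12*J)
U(X) = 12 + X² + X*(12 + 12*X) (U(X) = (X² + (12 + 12*X)*X) + 12 = (X² + X*(12 + 12*X)) + 12 = 12 + X² + X*(12 + 12*X))
U(4*(-5) + l(6)) + 502 = (12 + 12*(4*(-5) + (6 - 1*6)) + 13*(4*(-5) + (6 - 1*6))²) + 502 = (12 + 12*(-20 + (6 - 6)) + 13*(-20 + (6 - 6))²) + 502 = (12 + 12*(-20 + 0) + 13*(-20 + 0)²) + 502 = (12 + 12*(-20) + 13*(-20)²) + 502 = (12 - 240 + 13*400) + 502 = (12 - 240 + 5200) + 502 = 4972 + 502 = 5474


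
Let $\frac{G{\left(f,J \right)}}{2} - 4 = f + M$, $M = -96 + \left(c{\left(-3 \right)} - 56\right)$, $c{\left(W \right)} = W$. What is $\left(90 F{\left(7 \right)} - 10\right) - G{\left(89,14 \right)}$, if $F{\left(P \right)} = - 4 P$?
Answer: $-2406$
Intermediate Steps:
$M = -155$ ($M = -96 - 59 = -155$)
$G{\left(f,J \right)} = -302 + 2 f$ ($G{\left(f,J \right)} = 8 + 2 \left(f - 155\right) = 8 + 2 \left(-155 + f\right) = 8 + \left(-310 + 2 f\right) = -302 + 2 f$)
$\left(90 F{\left(7 \right)} - 10\right) - G{\left(89,14 \right)} = \left(90 \left(\left(-4\right) 7\right) - 10\right) - \left(-302 + 2 \cdot 89\right) = \left(90 \left(-28\right) - 10\right) - \left(-302 + 178\right) = \left(-2520 - 10\right) - -124 = -2530 + 124 = -2406$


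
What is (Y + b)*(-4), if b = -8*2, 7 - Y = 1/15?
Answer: 544/15 ≈ 36.267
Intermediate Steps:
Y = 104/15 (Y = 7 - 1/15 = 104/15 ≈ 6.9333)
b = -16
(Y + b)*(-4) = (104/15 - 16)*(-4) = -136/15*(-4) = 544/15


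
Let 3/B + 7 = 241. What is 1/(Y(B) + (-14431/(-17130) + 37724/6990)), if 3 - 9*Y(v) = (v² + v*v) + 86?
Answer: -9106128135/27163270052 ≈ -0.33524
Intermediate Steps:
B = 1/78 (B = 3/(-7 + 241) = 3/234 = 3*(1/234) = 1/78 ≈ 0.012821)
Y(v) = -83/9 - 2*v²/9 (Y(v) = ⅓ - ((v² + v*v) + 86)/9 = ⅓ - ((v² + v²) + 86)/9 = ⅓ - (2*v² + 86)/9 = ⅓ - (86 + 2*v²)/9 = ⅓ + (-86/9 - 2*v²/9) = -83/9 - 2*v²/9)
1/(Y(B) + (-14431/(-17130) + 37724/6990)) = 1/((-83/9 - 2*(1/78)²/9) + (-14431/(-17130) + 37724/6990)) = 1/((-83/9 - 2/9*1/6084) + (-14431*(-1/17130) + 37724*(1/6990))) = 1/((-83/9 - 1/27378) + (14431/17130 + 18862/3495)) = 1/(-252487/27378 + 24902827/3991290) = 1/(-27163270052/9106128135) = -9106128135/27163270052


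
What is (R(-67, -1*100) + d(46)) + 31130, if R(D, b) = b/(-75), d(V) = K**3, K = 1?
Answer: 93397/3 ≈ 31132.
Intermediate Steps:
d(V) = 1 (d(V) = 1**3 = 1)
R(D, b) = -b/75 (R(D, b) = b*(-1/75) = -b/75)
(R(-67, -1*100) + d(46)) + 31130 = (-(-1)*100/75 + 1) + 31130 = (-1/75*(-100) + 1) + 31130 = (4/3 + 1) + 31130 = 7/3 + 31130 = 93397/3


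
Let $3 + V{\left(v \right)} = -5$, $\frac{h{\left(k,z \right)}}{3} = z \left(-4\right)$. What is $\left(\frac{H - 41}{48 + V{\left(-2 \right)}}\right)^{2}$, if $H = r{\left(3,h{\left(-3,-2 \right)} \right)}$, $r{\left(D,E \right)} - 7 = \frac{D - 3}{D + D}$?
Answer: $\frac{289}{400} \approx 0.7225$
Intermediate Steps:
$h{\left(k,z \right)} = - 12 z$ ($h{\left(k,z \right)} = 3 z \left(-4\right) = 3 \left(- 4 z\right) = - 12 z$)
$V{\left(v \right)} = -8$ ($V{\left(v \right)} = -3 - 5 = -8$)
$r{\left(D,E \right)} = 7 + \frac{-3 + D}{2 D}$ ($r{\left(D,E \right)} = 7 + \frac{D - 3}{D + D} = 7 + \frac{-3 + D}{2 D}$)
$H = 7$ ($H = \frac{3 \left(-1 + 5 \cdot 3\right)}{2 \cdot 3} = \frac{3}{2} \cdot \frac{1}{3} \left(-1 + 15\right) = \frac{3}{2} \cdot \frac{1}{3} \cdot 14 = 7$)
$\left(\frac{H - 41}{48 + V{\left(-2 \right)}}\right)^{2} = \left(\frac{7 - 41}{48 - 8}\right)^{2} = \left(- \frac{34}{40}\right)^{2} = \left(\left(-34\right) \frac{1}{40}\right)^{2} = \left(- \frac{17}{20}\right)^{2} = \frac{289}{400}$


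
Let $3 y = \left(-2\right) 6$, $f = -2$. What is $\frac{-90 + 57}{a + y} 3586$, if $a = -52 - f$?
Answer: $\frac{19723}{9} \approx 2191.4$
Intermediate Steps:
$a = -50$ ($a = -52 - -2 = -52 + 2 = -50$)
$y = -4$ ($y = \frac{\left(-2\right) 6}{3} = \frac{1}{3} \left(-12\right) = -4$)
$\frac{-90 + 57}{a + y} 3586 = \frac{-90 + 57}{-50 - 4} \cdot 3586 = - \frac{33}{-54} \cdot 3586 = \left(-33\right) \left(- \frac{1}{54}\right) 3586 = \frac{11}{18} \cdot 3586 = \frac{19723}{9}$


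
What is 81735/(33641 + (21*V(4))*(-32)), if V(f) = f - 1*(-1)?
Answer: 81735/30281 ≈ 2.6992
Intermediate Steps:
V(f) = 1 + f (V(f) = f + 1 = 1 + f)
81735/(33641 + (21*V(4))*(-32)) = 81735/(33641 + (21*(1 + 4))*(-32)) = 81735/(33641 + (21*5)*(-32)) = 81735/(33641 + 105*(-32)) = 81735/(33641 - 3360) = 81735/30281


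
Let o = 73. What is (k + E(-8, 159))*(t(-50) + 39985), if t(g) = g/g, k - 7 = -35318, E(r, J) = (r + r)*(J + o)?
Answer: -1560373678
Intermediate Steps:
E(r, J) = 2*r*(73 + J) (E(r, J) = (r + r)*(J + 73) = (2*r)*(73 + J) = 2*r*(73 + J))
k = -35311 (k = 7 - 35318 = -35311)
t(g) = 1
(k + E(-8, 159))*(t(-50) + 39985) = (-35311 + 2*(-8)*(73 + 159))*(1 + 39985) = (-35311 + 2*(-8)*232)*39986 = (-35311 - 3712)*39986 = -39023*39986 = -1560373678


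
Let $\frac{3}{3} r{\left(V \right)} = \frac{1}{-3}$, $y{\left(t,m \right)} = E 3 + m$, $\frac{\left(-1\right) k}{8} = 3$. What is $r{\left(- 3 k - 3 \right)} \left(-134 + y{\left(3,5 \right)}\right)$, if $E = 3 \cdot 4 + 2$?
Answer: $29$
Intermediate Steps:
$E = 14$ ($E = 12 + 2 = 14$)
$k = -24$ ($k = \left(-8\right) 3 = -24$)
$y{\left(t,m \right)} = 42 + m$ ($y{\left(t,m \right)} = 14 \cdot 3 + m = 42 + m$)
$r{\left(V \right)} = - \frac{1}{3}$ ($r{\left(V \right)} = \frac{1}{-3} = - \frac{1}{3}$)
$r{\left(- 3 k - 3 \right)} \left(-134 + y{\left(3,5 \right)}\right) = - \frac{-134 + \left(42 + 5\right)}{3} = - \frac{-134 + 47}{3} = \left(- \frac{1}{3}\right) \left(-87\right) = 29$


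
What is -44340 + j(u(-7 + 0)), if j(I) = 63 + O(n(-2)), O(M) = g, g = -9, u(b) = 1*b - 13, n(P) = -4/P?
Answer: -44286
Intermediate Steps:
u(b) = -13 + b (u(b) = b - 13 = -13 + b)
O(M) = -9
j(I) = 54 (j(I) = 63 - 9 = 54)
-44340 + j(u(-7 + 0)) = -44340 + 54 = -44286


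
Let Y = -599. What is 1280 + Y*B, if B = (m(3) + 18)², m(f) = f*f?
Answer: -435391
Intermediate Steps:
m(f) = f²
B = 729 (B = (3² + 18)² = (9 + 18)² = 27² = 729)
1280 + Y*B = 1280 - 599*729 = 1280 - 436671 = -435391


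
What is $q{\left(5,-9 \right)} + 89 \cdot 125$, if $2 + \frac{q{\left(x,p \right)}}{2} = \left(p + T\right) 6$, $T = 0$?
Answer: $11013$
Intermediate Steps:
$q{\left(x,p \right)} = -4 + 12 p$ ($q{\left(x,p \right)} = -4 + 2 \left(p + 0\right) 6 = -4 + 2 p 6 = -4 + 2 \cdot 6 p = -4 + 12 p$)
$q{\left(5,-9 \right)} + 89 \cdot 125 = \left(-4 + 12 \left(-9\right)\right) + 89 \cdot 125 = \left(-4 - 108\right) + 11125 = -112 + 11125 = 11013$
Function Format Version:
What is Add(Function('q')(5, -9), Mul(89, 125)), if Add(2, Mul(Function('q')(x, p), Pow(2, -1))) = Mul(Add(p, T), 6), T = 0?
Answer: 11013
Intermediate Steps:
Function('q')(x, p) = Add(-4, Mul(12, p)) (Function('q')(x, p) = Add(-4, Mul(2, Mul(Add(p, 0), 6))) = Add(-4, Mul(2, Mul(p, 6))) = Add(-4, Mul(2, Mul(6, p))) = Add(-4, Mul(12, p)))
Add(Function('q')(5, -9), Mul(89, 125)) = Add(Add(-4, Mul(12, -9)), Mul(89, 125)) = Add(Add(-4, -108), 11125) = Add(-112, 11125) = 11013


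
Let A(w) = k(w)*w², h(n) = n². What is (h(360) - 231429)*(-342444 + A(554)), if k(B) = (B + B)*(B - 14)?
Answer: -18699229792738404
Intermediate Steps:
k(B) = 2*B*(-14 + B) (k(B) = (2*B)*(-14 + B) = 2*B*(-14 + B))
A(w) = 2*w³*(-14 + w) (A(w) = (2*w*(-14 + w))*w² = 2*w³*(-14 + w))
(h(360) - 231429)*(-342444 + A(554)) = (360² - 231429)*(-342444 + 2*554³*(-14 + 554)) = (129600 - 231429)*(-342444 + 2*170031464*540) = -101829*(-342444 + 183633981120) = -101829*183633638676 = -18699229792738404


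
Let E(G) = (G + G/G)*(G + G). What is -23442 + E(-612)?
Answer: 724422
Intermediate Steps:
E(G) = 2*G*(1 + G) (E(G) = (G + 1)*(2*G) = (1 + G)*(2*G) = 2*G*(1 + G))
-23442 + E(-612) = -23442 + 2*(-612)*(1 - 612) = -23442 + 2*(-612)*(-611) = -23442 + 747864 = 724422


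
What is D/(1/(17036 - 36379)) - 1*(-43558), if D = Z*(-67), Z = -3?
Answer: -3844385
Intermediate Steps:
D = 201 (D = -3*(-67) = 201)
D/(1/(17036 - 36379)) - 1*(-43558) = 201/(1/(17036 - 36379)) - 1*(-43558) = 201/(1/(-19343)) + 43558 = 201/(-1/19343) + 43558 = 201*(-19343) + 43558 = -3887943 + 43558 = -3844385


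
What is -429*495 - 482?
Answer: -212837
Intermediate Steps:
-429*495 - 482 = -212355 - 482 = -212837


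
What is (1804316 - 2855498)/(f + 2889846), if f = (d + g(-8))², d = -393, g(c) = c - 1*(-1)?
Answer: -525591/1524923 ≈ -0.34467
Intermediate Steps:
g(c) = 1 + c (g(c) = c + 1 = 1 + c)
f = 160000 (f = (-393 + (1 - 8))² = (-393 - 7)² = (-400)² = 160000)
(1804316 - 2855498)/(f + 2889846) = (1804316 - 2855498)/(160000 + 2889846) = -1051182/3049846 = -1051182*1/3049846 = -525591/1524923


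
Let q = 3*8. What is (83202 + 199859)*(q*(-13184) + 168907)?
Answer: -41754045049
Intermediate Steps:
q = 24
(83202 + 199859)*(q*(-13184) + 168907) = (83202 + 199859)*(24*(-13184) + 168907) = 283061*(-316416 + 168907) = 283061*(-147509) = -41754045049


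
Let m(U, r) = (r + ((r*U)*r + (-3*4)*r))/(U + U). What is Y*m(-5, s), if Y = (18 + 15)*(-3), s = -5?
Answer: -693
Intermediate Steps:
Y = -99 (Y = 33*(-3) = -99)
m(U, r) = (-11*r + U*r**2)/(2*U) (m(U, r) = (r + ((U*r)*r - 12*r))/((2*U)) = (r + (U*r**2 - 12*r))*(1/(2*U)) = (r + (-12*r + U*r**2))*(1/(2*U)) = (-11*r + U*r**2)*(1/(2*U)) = (-11*r + U*r**2)/(2*U))
Y*m(-5, s) = -99*(-5)*(-11 - 5*(-5))/(2*(-5)) = -99*(-5)*(-1)*(-11 + 25)/(2*5) = -99*(-5)*(-1)*14/(2*5) = -99*7 = -693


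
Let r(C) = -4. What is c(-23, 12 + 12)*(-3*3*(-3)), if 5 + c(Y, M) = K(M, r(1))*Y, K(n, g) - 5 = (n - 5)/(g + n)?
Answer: -76599/20 ≈ -3829.9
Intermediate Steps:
K(n, g) = 5 + (-5 + n)/(g + n) (K(n, g) = 5 + (n - 5)/(g + n) = 5 + (-5 + n)/(g + n))
c(Y, M) = -5 + Y*(-25 + 6*M)/(-4 + M) (c(Y, M) = -5 + ((-5 + 5*(-4) + 6*M)/(-4 + M))*Y = -5 + ((-5 - 20 + 6*M)/(-4 + M))*Y = -5 + ((-25 + 6*M)/(-4 + M))*Y = -5 + Y*(-25 + 6*M)/(-4 + M))
c(-23, 12 + 12)*(-3*3*(-3)) = ((20 - 5*(12 + 12) - 23*(-25 + 6*(12 + 12)))/(-4 + (12 + 12)))*(-3*3*(-3)) = ((20 - 5*24 - 23*(-25 + 6*24))/(-4 + 24))*(-9*(-3)) = ((20 - 120 - 23*(-25 + 144))/20)*27 = ((20 - 120 - 23*119)/20)*27 = ((20 - 120 - 2737)/20)*27 = ((1/20)*(-2837))*27 = -2837/20*27 = -76599/20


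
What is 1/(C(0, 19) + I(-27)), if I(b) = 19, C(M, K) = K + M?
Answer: 1/38 ≈ 0.026316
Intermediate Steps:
1/(C(0, 19) + I(-27)) = 1/((19 + 0) + 19) = 1/(19 + 19) = 1/38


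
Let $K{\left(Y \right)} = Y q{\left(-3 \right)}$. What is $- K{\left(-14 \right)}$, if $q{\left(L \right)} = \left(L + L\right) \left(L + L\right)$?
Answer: $504$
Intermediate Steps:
$q{\left(L \right)} = 4 L^{2}$ ($q{\left(L \right)} = 2 L 2 L = 4 L^{2}$)
$K{\left(Y \right)} = 36 Y$ ($K{\left(Y \right)} = Y 4 \left(-3\right)^{2} = Y 4 \cdot 9 = Y 36 = 36 Y$)
$- K{\left(-14 \right)} = - 36 \left(-14\right) = \left(-1\right) \left(-504\right) = 504$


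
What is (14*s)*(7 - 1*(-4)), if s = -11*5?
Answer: -8470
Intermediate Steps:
s = -55
(14*s)*(7 - 1*(-4)) = (14*(-55))*(7 - 1*(-4)) = -770*(7 + 4) = -770*11 = -8470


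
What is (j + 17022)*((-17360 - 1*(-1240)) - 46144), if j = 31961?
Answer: -3049877512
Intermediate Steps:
(j + 17022)*((-17360 - 1*(-1240)) - 46144) = (31961 + 17022)*((-17360 - 1*(-1240)) - 46144) = 48983*((-17360 + 1240) - 46144) = 48983*(-16120 - 46144) = 48983*(-62264) = -3049877512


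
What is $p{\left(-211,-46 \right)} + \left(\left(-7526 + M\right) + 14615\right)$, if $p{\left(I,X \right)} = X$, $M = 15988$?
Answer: $23031$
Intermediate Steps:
$p{\left(-211,-46 \right)} + \left(\left(-7526 + M\right) + 14615\right) = -46 + \left(\left(-7526 + 15988\right) + 14615\right) = -46 + \left(8462 + 14615\right) = -46 + 23077 = 23031$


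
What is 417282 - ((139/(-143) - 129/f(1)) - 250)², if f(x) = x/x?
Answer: 5580598722/20449 ≈ 2.7290e+5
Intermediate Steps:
f(x) = 1
417282 - ((139/(-143) - 129/f(1)) - 250)² = 417282 - ((139/(-143) - 129/1) - 250)² = 417282 - ((139*(-1/143) - 129*1) - 250)² = 417282 - ((-139/143 - 129) - 250)² = 417282 - (-18586/143 - 250)² = 417282 - (-54336/143)² = 417282 - 1*2952400896/20449 = 417282 - 2952400896/20449 = 5580598722/20449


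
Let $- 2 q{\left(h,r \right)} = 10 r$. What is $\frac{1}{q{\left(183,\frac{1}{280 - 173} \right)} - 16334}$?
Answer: $- \frac{107}{1747743} \approx -6.1222 \cdot 10^{-5}$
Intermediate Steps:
$q{\left(h,r \right)} = - 5 r$ ($q{\left(h,r \right)} = - \frac{10 r}{2} = - 5 r$)
$\frac{1}{q{\left(183,\frac{1}{280 - 173} \right)} - 16334} = \frac{1}{- \frac{5}{280 - 173} - 16334} = \frac{1}{- \frac{5}{107} - 16334} = \frac{1}{- \frac{1747743}{107}} = - \frac{107}{1747743}$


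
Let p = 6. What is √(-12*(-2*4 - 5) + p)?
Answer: 9*√2 ≈ 12.728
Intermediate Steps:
√(-12*(-2*4 - 5) + p) = √(-12*(-2*4 - 5) + 6) = √(-12*(-8 - 5) + 6) = √(-12*(-13) + 6) = √(156 + 6) = √162 = 9*√2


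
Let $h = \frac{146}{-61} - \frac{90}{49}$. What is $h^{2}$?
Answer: $\frac{159870736}{8934121} \approx 17.894$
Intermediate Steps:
$h = - \frac{12644}{2989}$ ($h = 146 \left(- \frac{1}{61}\right) - \frac{90}{49} = - \frac{146}{61} - \frac{90}{49} = - \frac{12644}{2989} \approx -4.2302$)
$h^{2} = \left(- \frac{12644}{2989}\right)^{2} = \frac{159870736}{8934121}$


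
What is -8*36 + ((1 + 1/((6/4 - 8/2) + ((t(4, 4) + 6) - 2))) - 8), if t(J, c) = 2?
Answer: -2063/7 ≈ -294.71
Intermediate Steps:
-8*36 + ((1 + 1/((6/4 - 8/2) + ((t(4, 4) + 6) - 2))) - 8) = -8*36 + ((1 + 1/((6/4 - 8/2) + ((2 + 6) - 2))) - 8) = -288 + ((1 + 1/((6*(1/4) - 8*1/2) + (8 - 2))) - 8) = -288 + ((1 + 1/((3/2 - 4) + 6)) - 8) = -288 + ((1 + 1/(-5/2 + 6)) - 8) = -288 + ((1 + 1/(7/2)) - 8) = -288 + ((1 + 2/7) - 8) = -288 + (9/7 - 8) = -288 - 47/7 = -2063/7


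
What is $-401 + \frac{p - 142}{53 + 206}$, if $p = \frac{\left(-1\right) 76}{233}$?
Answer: $- \frac{24232309}{60347} \approx -401.55$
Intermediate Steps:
$p = - \frac{76}{233}$ ($p = \left(-76\right) \frac{1}{233} = - \frac{76}{233} \approx -0.32618$)
$-401 + \frac{p - 142}{53 + 206} = -401 + \frac{- \frac{76}{233} - 142}{53 + 206} = -401 - \frac{33162}{233 \cdot 259} = -401 - \frac{33162}{60347} = - \frac{24232309}{60347}$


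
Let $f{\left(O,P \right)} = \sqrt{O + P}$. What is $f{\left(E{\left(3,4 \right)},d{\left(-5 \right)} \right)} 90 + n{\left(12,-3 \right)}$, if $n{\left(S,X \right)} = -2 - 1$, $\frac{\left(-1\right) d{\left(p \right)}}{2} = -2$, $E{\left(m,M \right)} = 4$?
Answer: $-3 + 180 \sqrt{2} \approx 251.56$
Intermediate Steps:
$d{\left(p \right)} = 4$ ($d{\left(p \right)} = \left(-2\right) \left(-2\right) = 4$)
$n{\left(S,X \right)} = -3$
$f{\left(E{\left(3,4 \right)},d{\left(-5 \right)} \right)} 90 + n{\left(12,-3 \right)} = \sqrt{4 + 4} \cdot 90 - 3 = \sqrt{8} \cdot 90 - 3 = 2 \sqrt{2} \cdot 90 - 3 = 180 \sqrt{2} - 3 = -3 + 180 \sqrt{2}$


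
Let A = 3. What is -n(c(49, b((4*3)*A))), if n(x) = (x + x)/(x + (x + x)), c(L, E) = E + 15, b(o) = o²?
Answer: -⅔ ≈ -0.66667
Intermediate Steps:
c(L, E) = 15 + E
n(x) = ⅔ (n(x) = (2*x)/(x + 2*x) = (2*x)/((3*x)) = (2*x)*(1/(3*x)) = ⅔)
-n(c(49, b((4*3)*A))) = -1*⅔ = -⅔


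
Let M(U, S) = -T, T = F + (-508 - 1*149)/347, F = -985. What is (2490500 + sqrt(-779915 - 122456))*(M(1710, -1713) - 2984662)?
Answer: -2578502470011000/347 - 1035335262*I*sqrt(902371)/347 ≈ -7.4308e+12 - 2.8343e+9*I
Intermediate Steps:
T = -342452/347 (T = -985 + (-508 - 1*149)/347 = -985 + (-508 - 149)*(1/347) = -985 - 657*1/347 = -985 - 657/347 = -342452/347 ≈ -986.89)
M(U, S) = 342452/347 (M(U, S) = -1*(-342452/347) = 342452/347)
(2490500 + sqrt(-779915 - 122456))*(M(1710, -1713) - 2984662) = (2490500 + sqrt(-779915 - 122456))*(342452/347 - 2984662) = (2490500 + sqrt(-902371))*(-1035335262/347) = (2490500 + I*sqrt(902371))*(-1035335262/347) = -2578502470011000/347 - 1035335262*I*sqrt(902371)/347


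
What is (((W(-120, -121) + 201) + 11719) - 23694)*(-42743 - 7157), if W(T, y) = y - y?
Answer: 587522600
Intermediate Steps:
W(T, y) = 0
(((W(-120, -121) + 201) + 11719) - 23694)*(-42743 - 7157) = (((0 + 201) + 11719) - 23694)*(-42743 - 7157) = ((201 + 11719) - 23694)*(-49900) = (11920 - 23694)*(-49900) = -11774*(-49900) = 587522600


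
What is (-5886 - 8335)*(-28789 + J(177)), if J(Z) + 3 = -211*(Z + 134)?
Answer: 1342647273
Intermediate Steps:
J(Z) = -28277 - 211*Z (J(Z) = -3 - 211*(Z + 134) = -3 - 211*(134 + Z) = -3 + (-28274 - 211*Z) = -28277 - 211*Z)
(-5886 - 8335)*(-28789 + J(177)) = (-5886 - 8335)*(-28789 + (-28277 - 211*177)) = -14221*(-28789 + (-28277 - 37347)) = -14221*(-28789 - 65624) = -14221*(-94413) = 1342647273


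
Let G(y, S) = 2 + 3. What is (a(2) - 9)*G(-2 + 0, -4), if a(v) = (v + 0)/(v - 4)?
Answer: -50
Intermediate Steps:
G(y, S) = 5
a(v) = v/(-4 + v)
(a(2) - 9)*G(-2 + 0, -4) = (2/(-4 + 2) - 9)*5 = (2/(-2) - 9)*5 = (2*(-½) - 9)*5 = (-1 - 9)*5 = -10*5 = -50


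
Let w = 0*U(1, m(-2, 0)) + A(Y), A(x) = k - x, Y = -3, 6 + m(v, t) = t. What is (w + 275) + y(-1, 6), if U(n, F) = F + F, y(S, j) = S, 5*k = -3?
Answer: 1382/5 ≈ 276.40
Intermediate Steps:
k = -3/5 (k = (1/5)*(-3) = -3/5 ≈ -0.60000)
m(v, t) = -6 + t
U(n, F) = 2*F
A(x) = -3/5 - x
w = 12/5 (w = 0*(2*(-6 + 0)) + (-3/5 - 1*(-3)) = 0*(2*(-6)) + (-3/5 + 3) = 0*(-12) + 12/5 = 0 + 12/5 = 12/5 ≈ 2.4000)
(w + 275) + y(-1, 6) = (12/5 + 275) - 1 = 1387/5 - 1 = 1382/5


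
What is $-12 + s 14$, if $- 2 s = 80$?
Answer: $-572$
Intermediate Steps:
$s = -40$ ($s = \left(- \frac{1}{2}\right) 80 = -40$)
$-12 + s 14 = -12 - 560 = -572$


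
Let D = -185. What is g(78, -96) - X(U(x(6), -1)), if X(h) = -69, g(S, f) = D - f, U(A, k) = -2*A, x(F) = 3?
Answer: -20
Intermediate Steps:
g(S, f) = -185 - f
g(78, -96) - X(U(x(6), -1)) = (-185 - 1*(-96)) - 1*(-69) = (-185 + 96) + 69 = -89 + 69 = -20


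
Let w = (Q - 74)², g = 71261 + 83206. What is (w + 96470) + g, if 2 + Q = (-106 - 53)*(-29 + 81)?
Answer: 69873273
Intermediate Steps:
g = 154467
Q = -8270 (Q = -2 + (-106 - 53)*(-29 + 81) = -2 - 159*52 = -2 - 8268 = -8270)
w = 69622336 (w = (-8270 - 74)² = (-8344)² = 69622336)
(w + 96470) + g = (69622336 + 96470) + 154467 = 69718806 + 154467 = 69873273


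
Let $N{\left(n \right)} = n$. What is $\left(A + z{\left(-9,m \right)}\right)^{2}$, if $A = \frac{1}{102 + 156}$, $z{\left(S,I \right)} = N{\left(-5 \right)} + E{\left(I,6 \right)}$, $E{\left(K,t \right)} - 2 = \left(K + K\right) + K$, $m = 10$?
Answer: $\frac{48539089}{66564} \approx 729.21$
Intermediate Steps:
$E{\left(K,t \right)} = 2 + 3 K$ ($E{\left(K,t \right)} = 2 + \left(\left(K + K\right) + K\right) = 2 + \left(2 K + K\right) = 2 + 3 K$)
$z{\left(S,I \right)} = -3 + 3 I$ ($z{\left(S,I \right)} = -5 + \left(2 + 3 I\right) = -3 + 3 I$)
$A = \frac{1}{258} \approx 0.003876$
$\left(A + z{\left(-9,m \right)}\right)^{2} = \left(\frac{1}{258} + \left(-3 + 3 \cdot 10\right)\right)^{2} = \left(\frac{1}{258} + \left(-3 + 30\right)\right)^{2} = \left(\frac{1}{258} + 27\right)^{2} = \left(\frac{6967}{258}\right)^{2} = \frac{48539089}{66564}$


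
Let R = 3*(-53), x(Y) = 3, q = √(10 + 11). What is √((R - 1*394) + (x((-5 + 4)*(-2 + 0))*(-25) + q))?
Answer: √(-628 + √21) ≈ 24.968*I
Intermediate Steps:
q = √21 ≈ 4.5826
R = -159
√((R - 1*394) + (x((-5 + 4)*(-2 + 0))*(-25) + q)) = √((-159 - 1*394) + (3*(-25) + √21)) = √((-159 - 394) + (-75 + √21)) = √(-553 + (-75 + √21)) = √(-628 + √21)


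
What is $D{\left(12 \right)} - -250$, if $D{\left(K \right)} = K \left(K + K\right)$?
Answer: $538$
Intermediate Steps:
$D{\left(K \right)} = 2 K^{2}$ ($D{\left(K \right)} = K 2 K = 2 K^{2}$)
$D{\left(12 \right)} - -250 = 2 \cdot 12^{2} - -250 = 2 \cdot 144 + 250 = 288 + 250 = 538$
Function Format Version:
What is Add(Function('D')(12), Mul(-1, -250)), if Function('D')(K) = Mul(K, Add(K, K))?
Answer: 538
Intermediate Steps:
Function('D')(K) = Mul(2, Pow(K, 2)) (Function('D')(K) = Mul(K, Mul(2, K)) = Mul(2, Pow(K, 2)))
Add(Function('D')(12), Mul(-1, -250)) = Add(Mul(2, Pow(12, 2)), Mul(-1, -250)) = Add(Mul(2, 144), 250) = Add(288, 250) = 538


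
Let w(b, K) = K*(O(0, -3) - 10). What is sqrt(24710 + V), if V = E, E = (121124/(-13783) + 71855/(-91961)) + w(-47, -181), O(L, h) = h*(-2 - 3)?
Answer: sqrt(38228605213031371417818)/1267498463 ≈ 154.26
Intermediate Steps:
O(L, h) = -5*h (O(L, h) = h*(-5) = -5*h)
w(b, K) = 5*K (w(b, K) = K*(-5*(-3) - 10) = K*(15 - 10) = K*5 = 5*K)
E = -1159215170644/1267498463 (E = (121124/(-13783) + 71855/(-91961)) + 5*(-181) = (121124*(-1/13783) + 71855*(-1/91961)) - 905 = (-121124/13783 - 71855/91961) - 905 = -12129061629/1267498463 - 905 = -1159215170644/1267498463 ≈ -914.57)
V = -1159215170644/1267498463 ≈ -914.57
sqrt(24710 + V) = sqrt(24710 - 1159215170644/1267498463) = sqrt(30160671850086/1267498463) = sqrt(38228605213031371417818)/1267498463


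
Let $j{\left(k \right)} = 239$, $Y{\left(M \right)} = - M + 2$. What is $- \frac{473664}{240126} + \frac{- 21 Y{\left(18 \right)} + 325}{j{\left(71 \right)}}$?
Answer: $\frac{7586265}{9565019} \approx 0.79313$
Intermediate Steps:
$Y{\left(M \right)} = 2 - M$
$- \frac{473664}{240126} + \frac{- 21 Y{\left(18 \right)} + 325}{j{\left(71 \right)}} = - \frac{473664}{240126} + \frac{- 21 \left(2 - 18\right) + 325}{239} = \left(-473664\right) \frac{1}{240126} + \left(- 21 \left(2 - 18\right) + 325\right) \frac{1}{239} = - \frac{78944}{40021} + \left(\left(-21\right) \left(-16\right) + 325\right) \frac{1}{239} = - \frac{78944}{40021} + \left(336 + 325\right) \frac{1}{239} = - \frac{78944}{40021} + 661 \cdot \frac{1}{239} = - \frac{78944}{40021} + \frac{661}{239} = \frac{7586265}{9565019}$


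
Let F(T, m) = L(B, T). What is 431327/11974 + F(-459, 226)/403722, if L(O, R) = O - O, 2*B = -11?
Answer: 431327/11974 ≈ 36.022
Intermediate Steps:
B = -11/2 (B = (½)*(-11) = -11/2 ≈ -5.5000)
L(O, R) = 0
F(T, m) = 0
431327/11974 + F(-459, 226)/403722 = 431327/11974 + 0/403722 = 431327*(1/11974) + 0*(1/403722) = 431327/11974 + 0 = 431327/11974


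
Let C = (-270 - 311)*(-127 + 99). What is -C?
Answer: -16268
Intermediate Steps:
C = 16268 (C = -581*(-28) = 16268)
-C = -1*16268 = -16268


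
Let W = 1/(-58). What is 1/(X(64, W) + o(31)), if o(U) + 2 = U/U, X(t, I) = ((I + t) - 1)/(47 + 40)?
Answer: -5046/1393 ≈ -3.6224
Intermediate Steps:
W = -1/58 ≈ -0.017241
X(t, I) = -1/87 + I/87 + t/87 (X(t, I) = (-1 + I + t)/87 = (-1 + I + t)*(1/87) = -1/87 + I/87 + t/87)
o(U) = -1 (o(U) = -2 + U/U = -2 + 1 = -1)
1/(X(64, W) + o(31)) = 1/((-1/87 + (1/87)*(-1/58) + (1/87)*64) - 1) = 1/((-1/87 - 1/5046 + 64/87) - 1) = 1/(3653/5046 - 1) = 1/(-1393/5046) = -5046/1393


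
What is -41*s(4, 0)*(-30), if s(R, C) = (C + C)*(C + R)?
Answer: 0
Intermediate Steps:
s(R, C) = 2*C*(C + R) (s(R, C) = (2*C)*(C + R) = 2*C*(C + R))
-41*s(4, 0)*(-30) = -82*0*(0 + 4)*(-30) = -82*0*4*(-30) = -41*0*(-30) = 0*(-30) = 0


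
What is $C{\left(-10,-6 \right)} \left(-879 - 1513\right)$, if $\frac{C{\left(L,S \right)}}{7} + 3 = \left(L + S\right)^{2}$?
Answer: $-4236232$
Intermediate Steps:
$C{\left(L,S \right)} = -21 + 7 \left(L + S\right)^{2}$
$C{\left(-10,-6 \right)} \left(-879 - 1513\right) = \left(-21 + 7 \left(-10 - 6\right)^{2}\right) \left(-879 - 1513\right) = \left(-21 + 7 \left(-16\right)^{2}\right) \left(-2392\right) = \left(-21 + 7 \cdot 256\right) \left(-2392\right) = \left(-21 + 1792\right) \left(-2392\right) = 1771 \left(-2392\right) = -4236232$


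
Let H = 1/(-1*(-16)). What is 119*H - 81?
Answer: -1177/16 ≈ -73.563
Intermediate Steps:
H = 1/16 ≈ 0.062500
119*H - 81 = 119*(1/16) - 81 = 119/16 - 81 = -1177/16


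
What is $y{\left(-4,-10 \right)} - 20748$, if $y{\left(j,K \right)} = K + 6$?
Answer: $-20752$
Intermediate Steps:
$y{\left(j,K \right)} = 6 + K$
$y{\left(-4,-10 \right)} - 20748 = \left(6 - 10\right) - 20748 = -4 - 20748 = -20752$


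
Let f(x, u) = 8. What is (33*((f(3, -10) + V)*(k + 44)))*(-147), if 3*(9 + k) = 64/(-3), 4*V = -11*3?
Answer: 135289/4 ≈ 33822.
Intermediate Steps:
V = -33/4 (V = (-11*3)/4 = (¼)*(-33) = -33/4 ≈ -8.2500)
k = -145/9 (k = -9 + (64/(-3))/3 = -9 + (64*(-⅓))/3 = -9 + (⅓)*(-64/3) = -9 - 64/9 = -145/9 ≈ -16.111)
(33*((f(3, -10) + V)*(k + 44)))*(-147) = (33*((8 - 33/4)*(-145/9 + 44)))*(-147) = (33*(-¼*251/9))*(-147) = (33*(-251/36))*(-147) = -2761/12*(-147) = 135289/4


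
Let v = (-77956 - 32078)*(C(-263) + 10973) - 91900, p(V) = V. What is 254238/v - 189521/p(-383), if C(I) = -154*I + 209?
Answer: 538911363280561/1089077573374 ≈ 494.83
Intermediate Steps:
C(I) = 209 - 154*I
v = -5687089156 (v = (-77956 - 32078)*((209 - 154*(-263)) + 10973) - 91900 = -110034*((209 + 40502) + 10973) - 91900 = -110034*(40711 + 10973) - 91900 = -110034*51684 - 91900 = -5686997256 - 91900 = -5687089156)
254238/v - 189521/p(-383) = 254238/(-5687089156) - 189521/(-383) = 254238*(-1/5687089156) - 189521*(-1/383) = -127119/2843544578 + 189521/383 = 538911363280561/1089077573374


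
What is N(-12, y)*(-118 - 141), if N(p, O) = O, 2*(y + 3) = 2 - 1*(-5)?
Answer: -259/2 ≈ -129.50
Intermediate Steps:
y = ½ (y = -3 + (2 - 1*(-5))/2 = -3 + (2 + 5)/2 = -3 + (½)*7 = -3 + 7/2 = ½ ≈ 0.50000)
N(-12, y)*(-118 - 141) = (-118 - 141)/2 = (½)*(-259) = -259/2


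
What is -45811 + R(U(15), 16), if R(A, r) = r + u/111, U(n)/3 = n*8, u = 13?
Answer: -5083232/111 ≈ -45795.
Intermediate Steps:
U(n) = 24*n (U(n) = 3*(n*8) = 3*(8*n) = 24*n)
R(A, r) = 13/111 + r (R(A, r) = r + 13/111 = 13/111 + r)
-45811 + R(U(15), 16) = -45811 + (13/111 + 16) = -45811 + 1789/111 = -5083232/111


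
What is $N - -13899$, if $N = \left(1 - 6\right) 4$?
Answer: $13879$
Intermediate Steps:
$N = -20$ ($N = \left(-5\right) 4 = -20$)
$N - -13899 = -20 - -13899 = -20 + 13899 = 13879$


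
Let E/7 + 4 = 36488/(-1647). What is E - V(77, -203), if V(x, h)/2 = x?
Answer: -555170/1647 ≈ -337.08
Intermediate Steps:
V(x, h) = 2*x
E = -301532/1647 (E = -28 + 7*(36488/(-1647)) = -28 + 7*(36488*(-1/1647)) = -28 + 7*(-36488/1647) = -28 - 255416/1647 = -301532/1647 ≈ -183.08)
E - V(77, -203) = -301532/1647 - 2*77 = -301532/1647 - 1*154 = -301532/1647 - 154 = -555170/1647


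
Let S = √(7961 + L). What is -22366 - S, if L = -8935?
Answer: -22366 - I*√974 ≈ -22366.0 - 31.209*I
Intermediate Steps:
S = I*√974 (S = √(7961 - 8935) = √(-974) = I*√974 ≈ 31.209*I)
-22366 - S = -22366 - I*√974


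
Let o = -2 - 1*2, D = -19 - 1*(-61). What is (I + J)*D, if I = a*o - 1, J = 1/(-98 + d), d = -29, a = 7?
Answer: -154728/127 ≈ -1218.3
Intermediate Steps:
D = 42 (D = -19 + 61 = 42)
J = -1/127 (J = 1/(-98 - 29) = 1/(-127) = -1/127 ≈ -0.0078740)
o = -4 (o = -2 - 2 = -4)
I = -29 (I = 7*(-4) - 1 = -28 - 1 = -29)
(I + J)*D = (-29 - 1/127)*42 = -3684/127*42 = -154728/127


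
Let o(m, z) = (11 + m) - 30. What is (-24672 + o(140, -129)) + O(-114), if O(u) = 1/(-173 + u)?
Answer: -7046138/287 ≈ -24551.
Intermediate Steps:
o(m, z) = -19 + m
(-24672 + o(140, -129)) + O(-114) = (-24672 + (-19 + 140)) + 1/(-173 - 114) = (-24672 + 121) + 1/(-287) = -24551 - 1/287 = -7046138/287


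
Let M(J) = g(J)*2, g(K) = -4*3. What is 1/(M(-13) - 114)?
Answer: -1/138 ≈ -0.0072464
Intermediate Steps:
g(K) = -12
M(J) = -24 (M(J) = -12*2 = -24)
1/(M(-13) - 114) = 1/(-24 - 114) = 1/(-138) = -1/138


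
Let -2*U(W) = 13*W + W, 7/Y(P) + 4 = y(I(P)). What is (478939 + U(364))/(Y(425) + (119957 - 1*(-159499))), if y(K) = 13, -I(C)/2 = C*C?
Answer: 4287519/2515111 ≈ 1.7047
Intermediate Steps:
I(C) = -2*C² (I(C) = -2*C*C = -2*C²)
Y(P) = 7/9 (Y(P) = 7/(-4 + 13) = 7/9)
U(W) = -7*W (U(W) = -(13*W + W)/2 = -7*W)
(478939 + U(364))/(Y(425) + (119957 - 1*(-159499))) = (478939 - 7*364)/(7/9 + (119957 - 1*(-159499))) = (478939 - 2548)/(7/9 + (119957 + 159499)) = 476391/(7/9 + 279456) = 476391/(2515111/9) = 476391*(9/2515111) = 4287519/2515111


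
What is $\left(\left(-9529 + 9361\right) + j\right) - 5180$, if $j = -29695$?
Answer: $-35043$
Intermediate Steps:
$\left(\left(-9529 + 9361\right) + j\right) - 5180 = \left(\left(-9529 + 9361\right) - 29695\right) - 5180 = \left(-168 - 29695\right) - 5180 = -29863 - 5180 = -35043$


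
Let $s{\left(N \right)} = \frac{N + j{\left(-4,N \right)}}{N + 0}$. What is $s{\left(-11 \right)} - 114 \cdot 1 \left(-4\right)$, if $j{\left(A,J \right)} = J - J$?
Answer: $457$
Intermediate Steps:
$j{\left(A,J \right)} = 0$
$s{\left(N \right)} = 1$ ($s{\left(N \right)} = \frac{N + 0}{N + 0} = \frac{N}{N} = 1$)
$s{\left(-11 \right)} - 114 \cdot 1 \left(-4\right) = 1 - 114 \cdot 1 \left(-4\right) = 1 - -456 = 1 + 456 = 457$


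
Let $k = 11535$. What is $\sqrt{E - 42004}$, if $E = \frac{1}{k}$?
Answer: $\frac{i \sqrt{5588893663365}}{11535} \approx 204.95 i$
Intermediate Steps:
$E = \frac{1}{11535} \approx 8.6693 \cdot 10^{-5}$
$\sqrt{E - 42004} = \sqrt{\frac{1}{11535} - 42004} = \sqrt{- \frac{484516139}{11535}} = \frac{i \sqrt{5588893663365}}{11535}$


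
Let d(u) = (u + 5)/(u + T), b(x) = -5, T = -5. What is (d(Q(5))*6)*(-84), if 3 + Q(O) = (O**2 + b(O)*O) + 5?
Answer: 1176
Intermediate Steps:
Q(O) = 2 + O**2 - 5*O (Q(O) = -3 + ((O**2 - 5*O) + 5) = -3 + (5 + O**2 - 5*O) = 2 + O**2 - 5*O)
d(u) = (5 + u)/(-5 + u) (d(u) = (u + 5)/(u - 5) = (5 + u)/(-5 + u))
(d(Q(5))*6)*(-84) = (((5 + (2 + 5**2 - 5*5))/(-5 + (2 + 5**2 - 5*5)))*6)*(-84) = (((5 + (2 + 25 - 25))/(-5 + (2 + 25 - 25)))*6)*(-84) = (((5 + 2)/(-5 + 2))*6)*(-84) = ((7/(-3))*6)*(-84) = (-1/3*7*6)*(-84) = -7/3*6*(-84) = -14*(-84) = 1176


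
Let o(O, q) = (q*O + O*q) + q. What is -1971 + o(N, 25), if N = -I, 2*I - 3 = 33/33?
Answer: -2046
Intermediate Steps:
I = 2 (I = 3/2 + (33/33)/2 = 3/2 + (33*(1/33))/2 = 3/2 + (½)*1 = 3/2 + ½ = 2)
N = -2 (N = -1*2 = -2)
o(O, q) = q + 2*O*q (o(O, q) = (O*q + O*q) + q = 2*O*q + q = q + 2*O*q)
-1971 + o(N, 25) = -1971 + 25*(1 + 2*(-2)) = -1971 + 25*(1 - 4) = -1971 + 25*(-3) = -1971 - 75 = -2046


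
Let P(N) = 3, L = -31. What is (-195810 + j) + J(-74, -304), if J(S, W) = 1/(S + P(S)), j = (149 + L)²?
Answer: -12913907/71 ≈ -1.8189e+5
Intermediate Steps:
j = 13924 (j = (149 - 31)² = 118² = 13924)
J(S, W) = 1/(3 + S) (J(S, W) = 1/(S + 3) = 1/(3 + S))
(-195810 + j) + J(-74, -304) = (-195810 + 13924) + 1/(3 - 74) = -181886 + 1/(-71) = -181886 - 1/71 = -12913907/71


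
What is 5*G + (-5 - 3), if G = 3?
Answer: 7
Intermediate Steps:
5*G + (-5 - 3) = 5*3 + (-5 - 3) = 15 - 8 = 7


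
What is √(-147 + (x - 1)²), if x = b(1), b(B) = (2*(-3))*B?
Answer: 7*I*√2 ≈ 9.8995*I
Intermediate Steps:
b(B) = -6*B
x = -6 (x = -6*1 = -6)
√(-147 + (x - 1)²) = √(-147 + (-6 - 1)²) = √(-147 + (-7)²) = √(-147 + 49) = √(-98) = 7*I*√2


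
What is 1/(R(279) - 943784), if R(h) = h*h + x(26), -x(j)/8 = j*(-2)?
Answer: -1/865527 ≈ -1.1554e-6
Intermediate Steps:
x(j) = 16*j (x(j) = -8*j*(-2) = -(-16)*j = 16*j)
R(h) = 416 + h² (R(h) = h*h + 16*26 = h² + 416 = 416 + h²)
1/(R(279) - 943784) = 1/((416 + 279²) - 943784) = 1/((416 + 77841) - 943784) = 1/(78257 - 943784) = 1/(-865527) = -1/865527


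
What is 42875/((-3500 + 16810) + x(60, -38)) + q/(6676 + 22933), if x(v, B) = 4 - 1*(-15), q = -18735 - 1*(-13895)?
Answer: 1204973515/394658361 ≈ 3.0532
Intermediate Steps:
q = -4840 (q = -18735 + 13895 = -4840)
x(v, B) = 19 (x(v, B) = 4 + 15 = 19)
42875/((-3500 + 16810) + x(60, -38)) + q/(6676 + 22933) = 42875/((-3500 + 16810) + 19) - 4840/(6676 + 22933) = 42875/(13310 + 19) - 4840/29609 = 42875/13329 - 4840*1/29609 = 42875*(1/13329) - 4840/29609 = 42875/13329 - 4840/29609 = 1204973515/394658361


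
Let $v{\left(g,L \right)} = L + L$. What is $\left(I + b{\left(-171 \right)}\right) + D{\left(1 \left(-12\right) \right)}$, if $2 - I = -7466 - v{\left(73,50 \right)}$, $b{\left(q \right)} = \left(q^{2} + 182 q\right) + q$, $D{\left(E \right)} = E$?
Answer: $5504$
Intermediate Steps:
$v{\left(g,L \right)} = 2 L$
$b{\left(q \right)} = q^{2} + 183 q$
$I = 7568$ ($I = 2 - \left(-7466 - 2 \cdot 50\right) = 2 - \left(-7466 - 100\right) = 2 - -7566 = 2 + 7566 = 7568$)
$\left(I + b{\left(-171 \right)}\right) + D{\left(1 \left(-12\right) \right)} = \left(7568 - 171 \left(183 - 171\right)\right) + 1 \left(-12\right) = \left(7568 - 2052\right) - 12 = 5516 - 12 = 5504$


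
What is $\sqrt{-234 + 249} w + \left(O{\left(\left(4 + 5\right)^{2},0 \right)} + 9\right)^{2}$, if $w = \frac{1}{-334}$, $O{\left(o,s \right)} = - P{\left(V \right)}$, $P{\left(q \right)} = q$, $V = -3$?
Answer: $144 - \frac{\sqrt{15}}{334} \approx 143.99$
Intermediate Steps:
$O{\left(o,s \right)} = 3$ ($O{\left(o,s \right)} = \left(-1\right) \left(-3\right) = 3$)
$w = - \frac{1}{334} \approx -0.002994$
$\sqrt{-234 + 249} w + \left(O{\left(\left(4 + 5\right)^{2},0 \right)} + 9\right)^{2} = \sqrt{-234 + 249} \left(- \frac{1}{334}\right) + \left(3 + 9\right)^{2} = \sqrt{15} \left(- \frac{1}{334}\right) + 12^{2} = - \frac{\sqrt{15}}{334} + 144 = 144 - \frac{\sqrt{15}}{334}$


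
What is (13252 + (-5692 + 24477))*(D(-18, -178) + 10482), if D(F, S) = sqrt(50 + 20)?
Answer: 335811834 + 32037*sqrt(70) ≈ 3.3608e+8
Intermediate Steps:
D(F, S) = sqrt(70)
(13252 + (-5692 + 24477))*(D(-18, -178) + 10482) = (13252 + (-5692 + 24477))*(sqrt(70) + 10482) = (13252 + 18785)*(10482 + sqrt(70)) = 32037*(10482 + sqrt(70)) = 335811834 + 32037*sqrt(70)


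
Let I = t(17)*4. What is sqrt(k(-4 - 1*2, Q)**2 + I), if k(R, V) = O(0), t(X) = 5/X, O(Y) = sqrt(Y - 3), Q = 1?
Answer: I*sqrt(527)/17 ≈ 1.3504*I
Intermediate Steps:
O(Y) = sqrt(-3 + Y)
k(R, V) = I*sqrt(3) (k(R, V) = sqrt(-3 + 0) = sqrt(-3) = I*sqrt(3))
I = 20/17 (I = (5/17)*4 = 20/17 ≈ 1.1765)
sqrt(k(-4 - 1*2, Q)**2 + I) = sqrt((I*sqrt(3))**2 + 20/17) = sqrt(-3 + 20/17) = sqrt(-31/17) = I*sqrt(527)/17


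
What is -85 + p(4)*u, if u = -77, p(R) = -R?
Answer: 223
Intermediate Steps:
-85 + p(4)*u = -85 - 1*4*(-77) = -85 - 4*(-77) = -85 + 308 = 223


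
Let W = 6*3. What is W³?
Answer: 5832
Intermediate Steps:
W = 18
W³ = 18³ = 5832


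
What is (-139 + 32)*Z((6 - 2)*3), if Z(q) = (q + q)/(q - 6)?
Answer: -428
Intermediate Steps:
Z(q) = 2*q/(-6 + q) (Z(q) = (2*q)/(-6 + q) = 2*q/(-6 + q))
(-139 + 32)*Z((6 - 2)*3) = (-139 + 32)*(2*((6 - 2)*3)/(-6 + (6 - 2)*3)) = -214*4*3/(-6 + 4*3) = -214*12/(-6 + 12) = -214*12/6 = -107*4 = -428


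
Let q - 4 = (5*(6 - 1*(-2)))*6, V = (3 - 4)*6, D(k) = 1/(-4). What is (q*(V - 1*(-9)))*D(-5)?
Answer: -183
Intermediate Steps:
D(k) = -¼
V = -6 (V = -1*6 = -6)
q = 244 (q = 4 + (5*(6 - 1*(-2)))*6 = 4 + (5*(6 + 2))*6 = 4 + (5*8)*6 = 4 + 40*6 = 4 + 240 = 244)
(q*(V - 1*(-9)))*D(-5) = (244*(-6 - 1*(-9)))*(-¼) = (244*(-6 + 9))*(-¼) = (244*3)*(-¼) = 732*(-¼) = -183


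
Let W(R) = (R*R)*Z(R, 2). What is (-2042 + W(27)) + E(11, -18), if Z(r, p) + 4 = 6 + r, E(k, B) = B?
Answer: 19081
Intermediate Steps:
Z(r, p) = 2 + r (Z(r, p) = -4 + (6 + r) = 2 + r)
W(R) = R²*(2 + R) (W(R) = (R*R)*(2 + R) = R²*(2 + R))
(-2042 + W(27)) + E(11, -18) = (-2042 + 27²*(2 + 27)) - 18 = (-2042 + 729*29) - 18 = (-2042 + 21141) - 18 = 19099 - 18 = 19081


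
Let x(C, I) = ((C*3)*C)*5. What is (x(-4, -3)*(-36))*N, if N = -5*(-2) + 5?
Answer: -129600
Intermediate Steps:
x(C, I) = 15*C² (x(C, I) = ((3*C)*C)*5 = (3*C²)*5 = 15*C²)
N = 15 (N = 10 + 5 = 15)
(x(-4, -3)*(-36))*N = ((15*(-4)²)*(-36))*15 = ((15*16)*(-36))*15 = (240*(-36))*15 = -8640*15 = -129600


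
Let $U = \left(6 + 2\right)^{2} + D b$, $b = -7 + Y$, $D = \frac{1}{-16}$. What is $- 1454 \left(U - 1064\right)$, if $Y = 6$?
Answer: $\frac{11631273}{8} \approx 1.4539 \cdot 10^{6}$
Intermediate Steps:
$D = - \frac{1}{16} \approx -0.0625$
$b = -1$ ($b = -7 + 6 = -1$)
$U = \frac{1025}{16}$ ($U = \left(6 + 2\right)^{2} - - \frac{1}{16} = 8^{2} + \frac{1}{16} = 64 + \frac{1}{16} = \frac{1025}{16} \approx 64.063$)
$- 1454 \left(U - 1064\right) = - 1454 \left(\frac{1025}{16} - 1064\right) = \left(-1454\right) \left(- \frac{15999}{16}\right) = \frac{11631273}{8}$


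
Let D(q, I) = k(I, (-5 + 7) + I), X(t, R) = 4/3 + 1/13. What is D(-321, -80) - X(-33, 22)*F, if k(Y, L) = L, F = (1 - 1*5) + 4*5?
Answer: -3922/39 ≈ -100.56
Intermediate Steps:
X(t, R) = 55/39 (X(t, R) = 4*(⅓) + 1*(1/13) = 4/3 + 1/13 = 55/39)
F = 16 (F = (1 - 5) + 20 = -4 + 20 = 16)
D(q, I) = 2 + I (D(q, I) = (-5 + 7) + I = 2 + I)
D(-321, -80) - X(-33, 22)*F = (2 - 80) - 55*16/39 = -78 - 1*880/39 = -78 - 880/39 = -3922/39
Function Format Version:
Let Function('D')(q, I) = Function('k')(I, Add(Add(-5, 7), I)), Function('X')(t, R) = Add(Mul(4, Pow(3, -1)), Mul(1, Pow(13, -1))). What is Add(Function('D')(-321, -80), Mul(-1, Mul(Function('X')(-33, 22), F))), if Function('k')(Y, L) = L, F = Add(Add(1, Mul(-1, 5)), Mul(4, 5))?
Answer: Rational(-3922, 39) ≈ -100.56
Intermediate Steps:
Function('X')(t, R) = Rational(55, 39) (Function('X')(t, R) = Add(Mul(4, Rational(1, 3)), Mul(1, Rational(1, 13))) = Add(Rational(4, 3), Rational(1, 13)) = Rational(55, 39))
F = 16 (F = Add(Add(1, -5), 20) = Add(-4, 20) = 16)
Function('D')(q, I) = Add(2, I) (Function('D')(q, I) = Add(Add(-5, 7), I) = Add(2, I))
Add(Function('D')(-321, -80), Mul(-1, Mul(Function('X')(-33, 22), F))) = Add(Add(2, -80), Mul(-1, Mul(Rational(55, 39), 16))) = Add(-78, Mul(-1, Rational(880, 39))) = Add(-78, Rational(-880, 39)) = Rational(-3922, 39)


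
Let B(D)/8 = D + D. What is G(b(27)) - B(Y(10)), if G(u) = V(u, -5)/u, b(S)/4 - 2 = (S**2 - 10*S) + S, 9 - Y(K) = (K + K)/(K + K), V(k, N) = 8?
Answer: -31231/244 ≈ -128.00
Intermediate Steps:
Y(K) = 8 (Y(K) = 9 - (K + K)/(K + K) = 9 - 2*K/(2*K) = 9 - 2*K*1/(2*K) = 9 - 1*1 = 9 - 1 = 8)
B(D) = 16*D (B(D) = 8*(D + D) = 8*(2*D) = 16*D)
b(S) = 8 - 36*S + 4*S**2 (b(S) = 8 + 4*((S**2 - 10*S) + S) = 8 + 4*(S**2 - 9*S) = 8 + (-36*S + 4*S**2) = 8 - 36*S + 4*S**2)
G(u) = 8/u
G(b(27)) - B(Y(10)) = 8/(8 - 36*27 + 4*27**2) - 16*8 = 8/(8 - 972 + 4*729) - 1*128 = 8/(8 - 972 + 2916) - 128 = 8/1952 - 128 = 8*(1/1952) - 128 = 1/244 - 128 = -31231/244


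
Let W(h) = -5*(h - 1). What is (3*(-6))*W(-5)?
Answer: -540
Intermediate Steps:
W(h) = 5 - 5*h (W(h) = -5*(-1 + h) = 5 - 5*h)
(3*(-6))*W(-5) = (3*(-6))*(5 - 5*(-5)) = -18*(5 + 25) = -18*30 = -540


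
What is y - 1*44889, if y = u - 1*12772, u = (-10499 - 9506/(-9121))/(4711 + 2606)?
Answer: -61084065950/1059339 ≈ -57662.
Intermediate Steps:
u = -1519871/1059339 (u = (-10499 - 9506*(-1/9121))/7317 = (-10499 + 1358/1303)*(1/7317) = -13678839/1303*1/7317 = -1519871/1059339 ≈ -1.4347)
y = -13531397579/1059339 (y = -1519871/1059339 - 1*12772 = -1519871/1059339 - 12772 = -13531397579/1059339 ≈ -12773.)
y - 1*44889 = -13531397579/1059339 - 1*44889 = -13531397579/1059339 - 44889 = -61084065950/1059339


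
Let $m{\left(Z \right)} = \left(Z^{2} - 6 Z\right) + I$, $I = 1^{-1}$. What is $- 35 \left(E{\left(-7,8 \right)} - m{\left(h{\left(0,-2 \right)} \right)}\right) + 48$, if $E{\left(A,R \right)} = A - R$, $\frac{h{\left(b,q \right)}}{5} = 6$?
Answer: $25808$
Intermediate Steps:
$h{\left(b,q \right)} = 30$ ($h{\left(b,q \right)} = 5 \cdot 6 = 30$)
$I = 1$
$m{\left(Z \right)} = 1 + Z^{2} - 6 Z$ ($m{\left(Z \right)} = \left(Z^{2} - 6 Z\right) + 1 = 1 + Z^{2} - 6 Z$)
$- 35 \left(E{\left(-7,8 \right)} - m{\left(h{\left(0,-2 \right)} \right)}\right) + 48 = - 35 \left(\left(-7 - 8\right) - \left(1 + 30^{2} - 180\right)\right) + 48 = - 35 \left(\left(-7 - 8\right) - \left(1 + 900 - 180\right)\right) + 48 = - 35 \left(-15 - 721\right) + 48 = \left(-35\right) \left(-736\right) + 48 = 25760 + 48 = 25808$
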